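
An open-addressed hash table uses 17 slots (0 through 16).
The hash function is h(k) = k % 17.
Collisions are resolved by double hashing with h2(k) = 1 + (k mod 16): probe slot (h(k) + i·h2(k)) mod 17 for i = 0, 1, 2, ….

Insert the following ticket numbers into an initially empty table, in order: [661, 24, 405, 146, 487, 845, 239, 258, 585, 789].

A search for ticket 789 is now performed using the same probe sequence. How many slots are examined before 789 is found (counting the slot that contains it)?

661: h=15 → slot 15
24: h=7 → slot 7
405: h=14 → slot 14
146: h=10 → slot 10
487: h=11 → slot 11
845: h=12 → slot 12
239: h=1 → slot 1
258: h=3 → slot 3
585: h=7, h2=10, probe 7,0 → slot 0
789: h=7, h2=6, probe 7,13 → slot 13
Table: [585, 239, —, 258, —, —, —, 24, —, —, 146, 487, 845, 789, 405, 661, —]
Lookup 789: h=7, h2=6, probe 7,13 → found at 13.

2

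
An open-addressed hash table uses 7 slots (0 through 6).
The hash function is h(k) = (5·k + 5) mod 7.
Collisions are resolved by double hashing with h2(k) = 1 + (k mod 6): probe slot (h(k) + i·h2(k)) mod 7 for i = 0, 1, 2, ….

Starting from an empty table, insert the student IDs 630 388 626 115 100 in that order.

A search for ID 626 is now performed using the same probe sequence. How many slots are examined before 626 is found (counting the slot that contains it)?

2

630: h=5 -> slot 5
388: h=6 -> slot 6
626: h=6, h2=3, probe 6,2 -> slot 2
115: h=6, h2=2, probe 6,1 -> slot 1
100: h=1, h2=5, probe 1,6,4 -> slot 4
Table: [—, 115, 626, —, 100, 630, 388]
Lookup 626: h=6, h2=3, probe 6,2 → found at 2.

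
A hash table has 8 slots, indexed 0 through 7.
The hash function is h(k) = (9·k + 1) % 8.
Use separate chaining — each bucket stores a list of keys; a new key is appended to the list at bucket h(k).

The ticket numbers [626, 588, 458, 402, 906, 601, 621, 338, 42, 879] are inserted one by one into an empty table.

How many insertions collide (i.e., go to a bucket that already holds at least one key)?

Insert 626: h=3, bucket 3 empty → new chain.
Insert 588: h=5, bucket 5 empty → new chain.
Insert 458: h=3, bucket 3 nonempty → append to chain.
Insert 402: h=3, bucket 3 nonempty → append to chain.
Insert 906: h=3, bucket 3 nonempty → append to chain.
Insert 601: h=2, bucket 2 empty → new chain.
Insert 621: h=6, bucket 6 empty → new chain.
Insert 338: h=3, bucket 3 nonempty → append to chain.
Insert 42: h=3, bucket 3 nonempty → append to chain.
Insert 879: h=0, bucket 0 empty → new chain.
Final buckets:
0: 879
1: —
2: 601
3: 626 -> 458 -> 402 -> 906 -> 338 -> 42
4: —
5: 588
6: 621
7: —

5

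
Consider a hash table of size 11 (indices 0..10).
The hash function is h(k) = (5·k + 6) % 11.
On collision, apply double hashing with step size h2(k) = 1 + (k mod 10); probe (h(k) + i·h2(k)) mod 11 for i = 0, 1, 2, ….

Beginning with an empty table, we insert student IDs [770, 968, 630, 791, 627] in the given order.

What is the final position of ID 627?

3

Insert 770: h=6, slot 6 empty => index 6.
Insert 968: h=6, h2=9, slot 6 occupied => index 4.
Insert 630: h=10, slot 10 empty => index 10.
Insert 791: h=1, slot 1 empty => index 1.
Insert 627: h=6, h2=8, slot 6 occupied => index 3.
Table: [., 791, ., 627, 968, ., 770, ., ., ., 630]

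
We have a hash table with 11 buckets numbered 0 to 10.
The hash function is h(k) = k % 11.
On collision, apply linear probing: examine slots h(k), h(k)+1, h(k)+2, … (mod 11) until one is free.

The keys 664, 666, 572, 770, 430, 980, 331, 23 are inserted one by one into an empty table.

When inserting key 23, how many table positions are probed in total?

664 hashes to 4; slot 4 is free → place at 4.
666 hashes to 6; slot 6 is free → place at 6.
572 hashes to 0; slot 0 is free → place at 0.
770 hashes to 0; 0 taken → place at 1.
430 hashes to 1; 1 taken → place at 2.
980 hashes to 1; 1,2 taken → place at 3.
331 hashes to 1; 1,2,3,4 taken → place at 5.
23 hashes to 1; 1,2,3,4,5,6 taken → place at 7.
Table: [572, 770, 430, 980, 664, 331, 666, 23, -, -, -]

7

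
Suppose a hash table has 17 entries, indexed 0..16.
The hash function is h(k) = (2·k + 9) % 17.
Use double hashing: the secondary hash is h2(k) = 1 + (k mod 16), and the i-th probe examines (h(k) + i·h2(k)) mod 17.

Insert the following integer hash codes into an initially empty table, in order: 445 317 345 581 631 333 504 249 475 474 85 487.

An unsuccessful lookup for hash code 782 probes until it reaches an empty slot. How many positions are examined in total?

Insert 445: h=15, slot 15 empty -> index 15.
Insert 317: h=14, slot 14 empty -> index 14.
Insert 345: h=2, slot 2 empty -> index 2.
Insert 581: h=15, h2=6, slot 15 occupied -> index 4.
Insert 631: h=13, slot 13 empty -> index 13.
Insert 333: h=12, slot 12 empty -> index 12.
Insert 504: h=14, h2=9, slot 14 occupied -> index 6.
Insert 249: h=14, h2=10, slot 14 occupied -> index 7.
Insert 475: h=7, h2=12, slots 7,2,14 occupied -> index 9.
Insert 474: h=5, slot 5 empty -> index 5.
Insert 85: h=9, h2=6, slots 9,15,4 occupied -> index 10.
Insert 487: h=14, h2=8, slots 14,5,13,4,12 occupied -> index 3.
Table: [∅, ∅, 345, 487, 581, 474, 504, 249, ∅, 475, 85, ∅, 333, 631, 317, 445, ∅]
Lookup 782: h=9, h2=15, probe 9,7,5,3,1 → slot 1 empty, not found.

5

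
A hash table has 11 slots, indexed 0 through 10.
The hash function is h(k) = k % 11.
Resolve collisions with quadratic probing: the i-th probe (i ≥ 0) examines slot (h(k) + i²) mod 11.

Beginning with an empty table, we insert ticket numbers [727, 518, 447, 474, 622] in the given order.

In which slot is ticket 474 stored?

Insert 727: h=1, slot 1 empty → index 1.
Insert 518: h=1, slot 1 occupied → index 2.
Insert 447: h=7, slot 7 empty → index 7.
Insert 474: h=1, slots 1,2 occupied → index 5.
Insert 622: h=6, slot 6 empty → index 6.
Table: [∅, 727, 518, ∅, ∅, 474, 622, 447, ∅, ∅, ∅]

5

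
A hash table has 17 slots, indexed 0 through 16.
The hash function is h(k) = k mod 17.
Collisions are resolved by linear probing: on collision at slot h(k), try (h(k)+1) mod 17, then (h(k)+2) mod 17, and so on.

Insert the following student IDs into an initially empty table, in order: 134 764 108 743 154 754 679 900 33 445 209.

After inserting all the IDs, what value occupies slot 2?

Insert 134: h=15, slot 15 empty => index 15.
Insert 764: h=16, slot 16 empty => index 16.
Insert 108: h=6, slot 6 empty => index 6.
Insert 743: h=12, slot 12 empty => index 12.
Insert 154: h=1, slot 1 empty => index 1.
Insert 754: h=6, slot 6 occupied => index 7.
Insert 679: h=16, slot 16 occupied => index 0.
Insert 900: h=16, slots 16,0,1 occupied => index 2.
Insert 33: h=16, slots 16,0,1,2 occupied => index 3.
Insert 445: h=3, slot 3 occupied => index 4.
Insert 209: h=5, slot 5 empty => index 5.
Table: [679, 154, 900, 33, 445, 209, 108, 754, -, -, -, -, 743, -, -, 134, 764]

900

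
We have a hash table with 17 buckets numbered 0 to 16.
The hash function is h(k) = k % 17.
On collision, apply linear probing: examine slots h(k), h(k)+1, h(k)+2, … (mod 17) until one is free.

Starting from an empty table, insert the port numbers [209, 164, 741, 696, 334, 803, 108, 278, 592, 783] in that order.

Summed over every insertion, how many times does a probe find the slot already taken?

Insert 209: h=5, slot 5 empty => index 5.
Insert 164: h=11, slot 11 empty => index 11.
Insert 741: h=10, slot 10 empty => index 10.
Insert 696: h=16, slot 16 empty => index 16.
Insert 334: h=11, slot 11 occupied => index 12.
Insert 803: h=4, slot 4 empty => index 4.
Insert 108: h=6, slot 6 empty => index 6.
Insert 278: h=6, slot 6 occupied => index 7.
Insert 592: h=14, slot 14 empty => index 14.
Insert 783: h=1, slot 1 empty => index 1.
Table: [∅, 783, ∅, ∅, 803, 209, 108, 278, ∅, ∅, 741, 164, 334, ∅, 592, ∅, 696]

2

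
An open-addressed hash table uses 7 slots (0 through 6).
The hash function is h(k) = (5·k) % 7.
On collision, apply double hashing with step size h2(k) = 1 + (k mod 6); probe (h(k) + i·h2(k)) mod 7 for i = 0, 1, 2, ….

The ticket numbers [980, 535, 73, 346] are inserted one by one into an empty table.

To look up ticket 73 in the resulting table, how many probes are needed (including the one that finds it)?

2

980: h=0 => slot 0
535: h=1 => slot 1
73: h=1, h2=2, probe 1,3 => slot 3
346: h=1, h2=5, probe 1,6 => slot 6
Table: [980, 535, _, 73, _, _, 346]
Lookup 73: h=1, h2=2, probe 1,3 → found at 3.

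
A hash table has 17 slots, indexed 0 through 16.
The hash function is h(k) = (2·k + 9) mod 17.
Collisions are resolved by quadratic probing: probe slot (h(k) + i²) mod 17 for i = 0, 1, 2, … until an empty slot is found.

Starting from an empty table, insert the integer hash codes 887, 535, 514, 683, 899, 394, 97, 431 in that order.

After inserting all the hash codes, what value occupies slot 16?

683

887: h=15 → slot 15
535: h=8 → slot 8
514: h=0 → slot 0
683: h=15, probe 15,16 → slot 16
899: h=5 → slot 5
394: h=15, probe 15,16,2 → slot 2
97: h=16, probe 16,0,3 → slot 3
431: h=4 → slot 4
Table: [514, -, 394, 97, 431, 899, -, -, 535, -, -, -, -, -, -, 887, 683]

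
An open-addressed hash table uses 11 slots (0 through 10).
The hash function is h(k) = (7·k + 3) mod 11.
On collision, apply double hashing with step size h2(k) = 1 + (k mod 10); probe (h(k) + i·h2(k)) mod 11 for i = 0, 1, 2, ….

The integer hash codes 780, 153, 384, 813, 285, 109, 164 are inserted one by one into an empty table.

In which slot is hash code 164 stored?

5

780: h=7 -> slot 7
153: h=7, h2=4, probe 7,0 -> slot 0
384: h=7, h2=5, probe 7,1 -> slot 1
813: h=7, h2=4, probe 7,0,4 -> slot 4
285: h=7, h2=6, probe 7,2 -> slot 2
109: h=7, h2=10, probe 7,6 -> slot 6
164: h=7, h2=5, probe 7,1,6,0,5 -> slot 5
Table: [153, 384, 285, -, 813, 164, 109, 780, -, -, -]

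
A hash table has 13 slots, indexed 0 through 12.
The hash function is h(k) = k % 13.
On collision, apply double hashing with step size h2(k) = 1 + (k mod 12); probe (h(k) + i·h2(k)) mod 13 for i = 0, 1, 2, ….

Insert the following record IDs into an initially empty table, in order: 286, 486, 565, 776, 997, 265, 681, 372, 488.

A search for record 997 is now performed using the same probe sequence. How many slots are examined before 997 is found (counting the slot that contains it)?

286: h=0 -> slot 0
486: h=5 -> slot 5
565: h=6 -> slot 6
776: h=9 -> slot 9
997: h=9, h2=2, probe 9,11 -> slot 11
265: h=5, h2=2, probe 5,7 -> slot 7
681: h=5, h2=10, probe 5,2 -> slot 2
372: h=8 -> slot 8
488: h=7, h2=9, probe 7,3 -> slot 3
Table: [286, ∅, 681, 488, ∅, 486, 565, 265, 372, 776, ∅, 997, ∅]
Lookup 997: h=9, h2=2, probe 9,11 → found at 11.

2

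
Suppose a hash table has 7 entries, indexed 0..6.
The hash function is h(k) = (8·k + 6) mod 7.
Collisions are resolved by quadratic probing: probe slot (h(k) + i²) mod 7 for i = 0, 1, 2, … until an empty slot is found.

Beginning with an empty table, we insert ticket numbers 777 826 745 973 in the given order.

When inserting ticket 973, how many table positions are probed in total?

Insert 777: h=6, slot 6 empty => index 6.
Insert 826: h=6, slot 6 occupied => index 0.
Insert 745: h=2, slot 2 empty => index 2.
Insert 973: h=6, slots 6,0 occupied => index 3.
Table: [826, _, 745, 973, _, _, 777]

3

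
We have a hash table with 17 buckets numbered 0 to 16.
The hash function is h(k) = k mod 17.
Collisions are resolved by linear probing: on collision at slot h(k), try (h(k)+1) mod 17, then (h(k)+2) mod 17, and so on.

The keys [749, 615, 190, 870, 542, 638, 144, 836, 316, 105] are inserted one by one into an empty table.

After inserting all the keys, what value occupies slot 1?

749

749 hashes to 1; slot 1 is free -> place at 1.
615 hashes to 3; slot 3 is free -> place at 3.
190 hashes to 3; 3 taken -> place at 4.
870 hashes to 3; 3,4 taken -> place at 5.
542 hashes to 15; slot 15 is free -> place at 15.
638 hashes to 9; slot 9 is free -> place at 9.
144 hashes to 8; slot 8 is free -> place at 8.
836 hashes to 3; 3,4,5 taken -> place at 6.
316 hashes to 10; slot 10 is free -> place at 10.
105 hashes to 3; 3,4,5,6 taken -> place at 7.
Table: [_, 749, _, 615, 190, 870, 836, 105, 144, 638, 316, _, _, _, _, 542, _]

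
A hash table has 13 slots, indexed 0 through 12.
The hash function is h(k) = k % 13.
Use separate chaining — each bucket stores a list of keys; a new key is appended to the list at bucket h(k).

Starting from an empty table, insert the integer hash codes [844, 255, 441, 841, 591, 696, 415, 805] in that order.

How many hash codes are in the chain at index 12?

Insert 844: h=12, bucket 12 empty → new chain.
Insert 255: h=8, bucket 8 empty → new chain.
Insert 441: h=12, bucket 12 nonempty → append to chain.
Insert 841: h=9, bucket 9 empty → new chain.
Insert 591: h=6, bucket 6 empty → new chain.
Insert 696: h=7, bucket 7 empty → new chain.
Insert 415: h=12, bucket 12 nonempty → append to chain.
Insert 805: h=12, bucket 12 nonempty → append to chain.
Final buckets:
0: _
1: _
2: _
3: _
4: _
5: _
6: 591
7: 696
8: 255
9: 841
10: _
11: _
12: 844 -> 441 -> 415 -> 805

4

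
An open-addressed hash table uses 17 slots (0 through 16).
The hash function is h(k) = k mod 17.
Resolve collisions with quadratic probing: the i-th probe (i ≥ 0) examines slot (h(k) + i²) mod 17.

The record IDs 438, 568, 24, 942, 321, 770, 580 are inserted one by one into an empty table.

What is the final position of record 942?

11

438 hashes to 13; slot 13 is free => place at 13.
568 hashes to 7; slot 7 is free => place at 7.
24 hashes to 7; 7 taken => place at 8.
942 hashes to 7; 7,8 taken => place at 11.
321 hashes to 15; slot 15 is free => place at 15.
770 hashes to 5; slot 5 is free => place at 5.
580 hashes to 2; slot 2 is free => place at 2.
Table: [—, —, 580, —, —, 770, —, 568, 24, —, —, 942, —, 438, —, 321, —]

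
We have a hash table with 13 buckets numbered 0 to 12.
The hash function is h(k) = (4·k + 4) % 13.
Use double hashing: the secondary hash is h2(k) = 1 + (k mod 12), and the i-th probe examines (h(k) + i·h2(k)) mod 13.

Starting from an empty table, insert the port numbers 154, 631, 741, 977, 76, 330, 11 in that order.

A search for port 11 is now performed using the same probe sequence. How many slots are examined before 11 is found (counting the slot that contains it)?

2

154: h=9 → slot 9
631: h=6 → slot 6
741: h=4 → slot 4
977: h=12 → slot 12
76: h=9, h2=5, probe 9,1 → slot 1
330: h=11 → slot 11
11: h=9, h2=12, probe 9,8 → slot 8
Table: [∅, 76, ∅, ∅, 741, ∅, 631, ∅, 11, 154, ∅, 330, 977]
Lookup 11: h=9, h2=12, probe 9,8 → found at 8.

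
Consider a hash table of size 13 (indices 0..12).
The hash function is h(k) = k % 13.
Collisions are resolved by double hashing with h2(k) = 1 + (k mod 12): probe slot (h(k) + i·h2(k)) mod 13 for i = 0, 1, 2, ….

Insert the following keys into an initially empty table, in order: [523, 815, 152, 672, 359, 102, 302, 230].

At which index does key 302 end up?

6

Insert 523: h=3, slot 3 empty => index 3.
Insert 815: h=9, slot 9 empty => index 9.
Insert 152: h=9, h2=9, slot 9 occupied => index 5.
Insert 672: h=9, h2=1, slot 9 occupied => index 10.
Insert 359: h=8, slot 8 empty => index 8.
Insert 102: h=11, slot 11 empty => index 11.
Insert 302: h=3, h2=3, slot 3 occupied => index 6.
Insert 230: h=9, h2=3, slot 9 occupied => index 12.
Table: [., ., ., 523, ., 152, 302, ., 359, 815, 672, 102, 230]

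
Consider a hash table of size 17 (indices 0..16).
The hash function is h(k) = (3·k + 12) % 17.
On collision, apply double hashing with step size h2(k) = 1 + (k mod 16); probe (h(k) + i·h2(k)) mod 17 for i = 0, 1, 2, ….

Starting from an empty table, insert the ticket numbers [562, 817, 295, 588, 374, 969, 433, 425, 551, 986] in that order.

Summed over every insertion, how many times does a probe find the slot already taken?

Insert 562: h=15, slot 15 empty → index 15.
Insert 817: h=15, h2=2, slot 15 occupied → index 0.
Insert 295: h=13, slot 13 empty → index 13.
Insert 588: h=8, slot 8 empty → index 8.
Insert 374: h=12, slot 12 empty → index 12.
Insert 969: h=12, h2=10, slot 12 occupied → index 5.
Insert 433: h=2, slot 2 empty → index 2.
Insert 425: h=12, h2=10, slots 12,5,15,8 occupied → index 1.
Insert 551: h=16, slot 16 empty → index 16.
Insert 986: h=12, h2=11, slot 12 occupied → index 6.
Table: [817, 425, 433, -, -, 969, 986, -, 588, -, -, -, 374, 295, -, 562, 551]

7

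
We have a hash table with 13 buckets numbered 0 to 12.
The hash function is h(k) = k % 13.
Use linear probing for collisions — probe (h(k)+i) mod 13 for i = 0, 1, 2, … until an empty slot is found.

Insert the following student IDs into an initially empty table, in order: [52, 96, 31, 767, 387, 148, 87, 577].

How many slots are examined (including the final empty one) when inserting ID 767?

2

52 hashes to 0; slot 0 is free => place at 0.
96 hashes to 5; slot 5 is free => place at 5.
31 hashes to 5; 5 taken => place at 6.
767 hashes to 0; 0 taken => place at 1.
387 hashes to 10; slot 10 is free => place at 10.
148 hashes to 5; 5,6 taken => place at 7.
87 hashes to 9; slot 9 is free => place at 9.
577 hashes to 5; 5,6,7 taken => place at 8.
Table: [52, 767, -, -, -, 96, 31, 148, 577, 87, 387, -, -]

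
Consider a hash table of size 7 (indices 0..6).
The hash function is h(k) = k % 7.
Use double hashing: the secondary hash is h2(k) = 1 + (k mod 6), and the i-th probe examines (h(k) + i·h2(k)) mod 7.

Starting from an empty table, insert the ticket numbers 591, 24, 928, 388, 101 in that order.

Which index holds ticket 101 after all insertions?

Insert 591: h=3, slot 3 empty → index 3.
Insert 24: h=3, h2=1, slot 3 occupied → index 4.
Insert 928: h=4, h2=5, slot 4 occupied → index 2.
Insert 388: h=3, h2=5, slot 3 occupied → index 1.
Insert 101: h=3, h2=6, slots 3,2,1 occupied → index 0.
Table: [101, 388, 928, 591, 24, -, -]

0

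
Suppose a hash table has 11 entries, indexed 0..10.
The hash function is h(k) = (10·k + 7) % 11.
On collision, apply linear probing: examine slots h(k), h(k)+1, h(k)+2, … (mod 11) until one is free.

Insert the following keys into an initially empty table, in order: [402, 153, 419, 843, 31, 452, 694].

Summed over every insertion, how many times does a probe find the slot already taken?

402: h=1 → slot 1
153: h=8 → slot 8
419: h=6 → slot 6
843: h=0 → slot 0
31: h=9 → slot 9
452: h=6, probe 6,7 → slot 7
694: h=6, probe 6,7,8,9,10 → slot 10
Table: [843, 402, _, _, _, _, 419, 452, 153, 31, 694]

5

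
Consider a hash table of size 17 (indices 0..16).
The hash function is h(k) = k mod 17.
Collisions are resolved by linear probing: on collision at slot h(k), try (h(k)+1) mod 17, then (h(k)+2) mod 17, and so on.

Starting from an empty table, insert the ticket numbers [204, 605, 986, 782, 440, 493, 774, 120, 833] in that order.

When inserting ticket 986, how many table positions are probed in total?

2

204: h=0 -> slot 0
605: h=10 -> slot 10
986: h=0, probe 0,1 -> slot 1
782: h=0, probe 0,1,2 -> slot 2
440: h=15 -> slot 15
493: h=0, probe 0,1,2,3 -> slot 3
774: h=9 -> slot 9
120: h=1, probe 1,2,3,4 -> slot 4
833: h=0, probe 0,1,2,3,4,5 -> slot 5
Table: [204, 986, 782, 493, 120, 833, ., ., ., 774, 605, ., ., ., ., 440, .]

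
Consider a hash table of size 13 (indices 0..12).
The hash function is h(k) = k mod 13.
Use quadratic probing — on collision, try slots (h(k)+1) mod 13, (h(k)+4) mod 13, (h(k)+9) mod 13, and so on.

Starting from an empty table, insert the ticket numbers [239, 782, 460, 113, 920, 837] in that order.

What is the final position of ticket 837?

239: h=5 → slot 5
782: h=2 → slot 2
460: h=5, probe 5,6 → slot 6
113: h=9 → slot 9
920: h=10 → slot 10
837: h=5, probe 5,6,9,1 → slot 1
Table: [., 837, 782, ., ., 239, 460, ., ., 113, 920, ., .]

1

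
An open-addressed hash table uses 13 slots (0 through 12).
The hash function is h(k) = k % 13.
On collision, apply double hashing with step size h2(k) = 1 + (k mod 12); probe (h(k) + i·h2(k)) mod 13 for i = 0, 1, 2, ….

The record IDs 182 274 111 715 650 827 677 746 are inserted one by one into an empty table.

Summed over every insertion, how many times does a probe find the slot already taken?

182 hashes to 0; slot 0 is free → place at 0.
274 hashes to 1; slot 1 is free → place at 1.
111 hashes to 7; slot 7 is free → place at 7.
715 hashes to 0, h2=8; 0 taken → place at 8.
650 hashes to 0, h2=3; 0 taken → place at 3.
827 hashes to 8, h2=12; 8,7 taken → place at 6.
677 hashes to 1, h2=6; 1,7,0,6 taken → place at 12.
746 hashes to 5; slot 5 is free → place at 5.
Table: [182, 274, ∅, 650, ∅, 746, 827, 111, 715, ∅, ∅, ∅, 677]

8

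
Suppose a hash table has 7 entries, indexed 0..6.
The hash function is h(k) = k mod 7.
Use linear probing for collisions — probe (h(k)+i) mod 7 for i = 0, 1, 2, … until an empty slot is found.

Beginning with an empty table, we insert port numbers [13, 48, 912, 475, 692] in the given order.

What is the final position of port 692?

3

13: h=6 -> slot 6
48: h=6, probe 6,0 -> slot 0
912: h=2 -> slot 2
475: h=6, probe 6,0,1 -> slot 1
692: h=6, probe 6,0,1,2,3 -> slot 3
Table: [48, 475, 912, 692, ∅, ∅, 13]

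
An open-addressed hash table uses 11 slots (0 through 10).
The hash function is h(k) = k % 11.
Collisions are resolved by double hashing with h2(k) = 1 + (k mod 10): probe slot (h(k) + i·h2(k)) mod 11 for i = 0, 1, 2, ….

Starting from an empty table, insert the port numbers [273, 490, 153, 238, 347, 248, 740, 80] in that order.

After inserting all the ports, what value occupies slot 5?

740

273 hashes to 9; slot 9 is free => place at 9.
490 hashes to 6; slot 6 is free => place at 6.
153 hashes to 10; slot 10 is free => place at 10.
238 hashes to 7; slot 7 is free => place at 7.
347 hashes to 6, h2=8; 6 taken => place at 3.
248 hashes to 6, h2=9; 6 taken => place at 4.
740 hashes to 3, h2=1; 3,4 taken => place at 5.
80 hashes to 3, h2=1; 3,4,5,6,7 taken => place at 8.
Table: [_, _, _, 347, 248, 740, 490, 238, 80, 273, 153]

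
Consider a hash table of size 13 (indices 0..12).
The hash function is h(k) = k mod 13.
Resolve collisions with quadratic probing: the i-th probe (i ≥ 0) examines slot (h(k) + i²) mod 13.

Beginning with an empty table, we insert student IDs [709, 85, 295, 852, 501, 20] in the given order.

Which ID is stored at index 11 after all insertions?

709 hashes to 7; slot 7 is free → place at 7.
85 hashes to 7; 7 taken → place at 8.
295 hashes to 9; slot 9 is free → place at 9.
852 hashes to 7; 7,8 taken → place at 11.
501 hashes to 7; 7,8,11 taken → place at 3.
20 hashes to 7; 7,8,11,3 taken → place at 10.
Table: [—, —, —, 501, —, —, —, 709, 85, 295, 20, 852, —]

852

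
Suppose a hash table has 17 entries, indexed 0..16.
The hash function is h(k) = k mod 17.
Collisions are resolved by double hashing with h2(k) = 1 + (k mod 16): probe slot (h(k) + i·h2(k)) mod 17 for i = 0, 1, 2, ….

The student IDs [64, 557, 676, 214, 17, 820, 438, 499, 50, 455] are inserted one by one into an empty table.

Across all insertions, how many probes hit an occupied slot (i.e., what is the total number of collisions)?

7

64 hashes to 13; slot 13 is free => place at 13.
557 hashes to 13, h2=14; 13 taken => place at 10.
676 hashes to 13, h2=5; 13 taken => place at 1.
214 hashes to 10, h2=7; 10 taken => place at 0.
17 hashes to 0, h2=2; 0 taken => place at 2.
820 hashes to 4; slot 4 is free => place at 4.
438 hashes to 13, h2=7; 13 taken => place at 3.
499 hashes to 6; slot 6 is free => place at 6.
50 hashes to 16; slot 16 is free => place at 16.
455 hashes to 13, h2=8; 13,4 taken => place at 12.
Table: [214, 676, 17, 438, 820, —, 499, —, —, —, 557, —, 455, 64, —, —, 50]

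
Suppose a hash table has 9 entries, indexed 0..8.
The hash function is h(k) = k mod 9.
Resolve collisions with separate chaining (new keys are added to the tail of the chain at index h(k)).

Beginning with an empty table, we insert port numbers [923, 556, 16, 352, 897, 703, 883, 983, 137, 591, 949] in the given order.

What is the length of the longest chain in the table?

Insert 923: h=5, bucket 5 empty -> new chain.
Insert 556: h=7, bucket 7 empty -> new chain.
Insert 16: h=7, bucket 7 nonempty -> append to chain.
Insert 352: h=1, bucket 1 empty -> new chain.
Insert 897: h=6, bucket 6 empty -> new chain.
Insert 703: h=1, bucket 1 nonempty -> append to chain.
Insert 883: h=1, bucket 1 nonempty -> append to chain.
Insert 983: h=2, bucket 2 empty -> new chain.
Insert 137: h=2, bucket 2 nonempty -> append to chain.
Insert 591: h=6, bucket 6 nonempty -> append to chain.
Insert 949: h=4, bucket 4 empty -> new chain.
Final buckets:
0: ∅
1: 352 -> 703 -> 883
2: 983 -> 137
3: ∅
4: 949
5: 923
6: 897 -> 591
7: 556 -> 16
8: ∅

3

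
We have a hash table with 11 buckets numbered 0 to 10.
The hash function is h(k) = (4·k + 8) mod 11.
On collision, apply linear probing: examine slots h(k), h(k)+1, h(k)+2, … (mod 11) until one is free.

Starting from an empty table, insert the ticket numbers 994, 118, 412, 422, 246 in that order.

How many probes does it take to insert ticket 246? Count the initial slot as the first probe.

994: h=2 => slot 2
118: h=7 => slot 7
412: h=6 => slot 6
422: h=2, probe 2,3 => slot 3
246: h=2, probe 2,3,4 => slot 4
Table: [-, -, 994, 422, 246, -, 412, 118, -, -, -]

3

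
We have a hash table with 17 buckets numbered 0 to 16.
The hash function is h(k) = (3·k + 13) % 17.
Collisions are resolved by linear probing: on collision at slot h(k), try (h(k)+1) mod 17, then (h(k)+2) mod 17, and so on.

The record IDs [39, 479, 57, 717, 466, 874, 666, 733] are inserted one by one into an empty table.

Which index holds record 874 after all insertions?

39: h=11 → slot 11
479: h=5 → slot 5
57: h=14 → slot 14
717: h=5, probe 5,6 → slot 6
466: h=0 → slot 0
874: h=0, probe 0,1 → slot 1
666: h=5, probe 5,6,7 → slot 7
733: h=2 → slot 2
Table: [466, 874, 733, ., ., 479, 717, 666, ., ., ., 39, ., ., 57, ., .]

1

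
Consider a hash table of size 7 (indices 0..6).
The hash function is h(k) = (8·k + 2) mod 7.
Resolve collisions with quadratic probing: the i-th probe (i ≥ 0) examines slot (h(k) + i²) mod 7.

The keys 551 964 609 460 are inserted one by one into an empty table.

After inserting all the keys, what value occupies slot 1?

Insert 551: h=0, slot 0 empty → index 0.
Insert 964: h=0, slot 0 occupied → index 1.
Insert 609: h=2, slot 2 empty → index 2.
Insert 460: h=0, slots 0,1 occupied → index 4.
Table: [551, 964, 609, _, 460, _, _]

964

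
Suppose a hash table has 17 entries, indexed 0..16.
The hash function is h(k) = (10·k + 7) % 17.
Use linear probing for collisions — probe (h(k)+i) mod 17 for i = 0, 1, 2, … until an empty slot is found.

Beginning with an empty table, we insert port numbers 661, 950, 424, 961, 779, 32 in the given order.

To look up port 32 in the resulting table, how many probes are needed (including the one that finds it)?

661 hashes to 4; slot 4 is free -> place at 4.
950 hashes to 4; 4 taken -> place at 5.
424 hashes to 14; slot 14 is free -> place at 14.
961 hashes to 12; slot 12 is free -> place at 12.
779 hashes to 11; slot 11 is free -> place at 11.
32 hashes to 4; 4,5 taken -> place at 6.
Table: [., ., ., ., 661, 950, 32, ., ., ., ., 779, 961, ., 424, ., .]
Lookup 32: h=4, probe 4,5,6 → found at 6.

3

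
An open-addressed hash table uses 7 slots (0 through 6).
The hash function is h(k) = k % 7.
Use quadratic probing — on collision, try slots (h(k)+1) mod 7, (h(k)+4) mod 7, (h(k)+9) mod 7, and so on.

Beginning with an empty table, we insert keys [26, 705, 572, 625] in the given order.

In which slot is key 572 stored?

26 hashes to 5; slot 5 is free -> place at 5.
705 hashes to 5; 5 taken -> place at 6.
572 hashes to 5; 5,6 taken -> place at 2.
625 hashes to 2; 2 taken -> place at 3.
Table: [-, -, 572, 625, -, 26, 705]

2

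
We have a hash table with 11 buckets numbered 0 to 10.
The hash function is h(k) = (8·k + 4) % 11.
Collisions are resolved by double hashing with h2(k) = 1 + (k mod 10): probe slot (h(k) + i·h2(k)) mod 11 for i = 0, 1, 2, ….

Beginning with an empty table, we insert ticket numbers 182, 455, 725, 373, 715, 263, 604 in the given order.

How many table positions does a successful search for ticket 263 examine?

5

Insert 182: h=8, slot 8 empty => index 8.
Insert 455: h=3, slot 3 empty => index 3.
Insert 725: h=7, slot 7 empty => index 7.
Insert 373: h=7, h2=4, slot 7 occupied => index 0.
Insert 715: h=4, slot 4 empty => index 4.
Insert 263: h=7, h2=4, slots 7,0,4,8 occupied => index 1.
Insert 604: h=7, h2=5, slots 7,1 occupied => index 6.
Table: [373, 263, _, 455, 715, _, 604, 725, 182, _, _]
Lookup 263: h=7, h2=4, probe 7,0,4,8,1 → found at 1.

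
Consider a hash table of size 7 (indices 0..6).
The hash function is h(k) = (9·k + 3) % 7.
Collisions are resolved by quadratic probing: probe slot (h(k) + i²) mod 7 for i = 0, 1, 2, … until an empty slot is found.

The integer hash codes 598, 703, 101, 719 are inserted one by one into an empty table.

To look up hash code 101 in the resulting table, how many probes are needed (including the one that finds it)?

Insert 598: h=2, slot 2 empty → index 2.
Insert 703: h=2, slot 2 occupied → index 3.
Insert 101: h=2, slots 2,3 occupied → index 6.
Insert 719: h=6, slot 6 occupied → index 0.
Table: [719, —, 598, 703, —, —, 101]
Lookup 101: h=2, probe 2,3,6 → found at 6.

3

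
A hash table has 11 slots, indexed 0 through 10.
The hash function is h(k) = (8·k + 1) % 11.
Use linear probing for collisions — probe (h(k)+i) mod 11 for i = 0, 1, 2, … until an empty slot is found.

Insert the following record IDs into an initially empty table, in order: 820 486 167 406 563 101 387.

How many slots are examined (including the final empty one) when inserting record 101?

4

820: h=5 → slot 5
486: h=6 → slot 6
167: h=6, probe 6,7 → slot 7
406: h=4 → slot 4
563: h=6, probe 6,7,8 → slot 8
101: h=6, probe 6,7,8,9 → slot 9
387: h=6, probe 6,7,8,9,10 → slot 10
Table: [_, _, _, _, 406, 820, 486, 167, 563, 101, 387]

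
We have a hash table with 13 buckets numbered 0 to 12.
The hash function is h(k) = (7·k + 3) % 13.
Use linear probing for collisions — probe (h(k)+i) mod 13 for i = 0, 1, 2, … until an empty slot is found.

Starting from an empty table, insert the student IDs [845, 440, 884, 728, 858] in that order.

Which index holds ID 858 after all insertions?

Insert 845: h=3, slot 3 empty => index 3.
Insert 440: h=2, slot 2 empty => index 2.
Insert 884: h=3, slot 3 occupied => index 4.
Insert 728: h=3, slots 3,4 occupied => index 5.
Insert 858: h=3, slots 3,4,5 occupied => index 6.
Table: [., ., 440, 845, 884, 728, 858, ., ., ., ., ., .]

6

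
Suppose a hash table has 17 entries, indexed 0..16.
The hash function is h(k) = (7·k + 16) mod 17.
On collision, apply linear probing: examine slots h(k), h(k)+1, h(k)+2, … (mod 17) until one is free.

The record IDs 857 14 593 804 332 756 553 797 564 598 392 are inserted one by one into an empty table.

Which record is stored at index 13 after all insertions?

Insert 857: h=14, slot 14 empty => index 14.
Insert 14: h=12, slot 12 empty => index 12.
Insert 593: h=2, slot 2 empty => index 2.
Insert 804: h=0, slot 0 empty => index 0.
Insert 332: h=11, slot 11 empty => index 11.
Insert 756: h=4, slot 4 empty => index 4.
Insert 553: h=11, slots 11,12 occupied => index 13.
Insert 797: h=2, slot 2 occupied => index 3.
Insert 564: h=3, slots 3,4 occupied => index 5.
Insert 598: h=3, slots 3,4,5 occupied => index 6.
Insert 392: h=6, slot 6 occupied => index 7.
Table: [804, _, 593, 797, 756, 564, 598, 392, _, _, _, 332, 14, 553, 857, _, _]

553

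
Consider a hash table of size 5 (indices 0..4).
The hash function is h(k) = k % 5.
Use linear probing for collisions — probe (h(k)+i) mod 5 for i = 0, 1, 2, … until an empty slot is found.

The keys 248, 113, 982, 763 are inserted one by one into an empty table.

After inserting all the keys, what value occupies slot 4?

248 hashes to 3; slot 3 is free → place at 3.
113 hashes to 3; 3 taken → place at 4.
982 hashes to 2; slot 2 is free → place at 2.
763 hashes to 3; 3,4 taken → place at 0.
Table: [763, ∅, 982, 248, 113]

113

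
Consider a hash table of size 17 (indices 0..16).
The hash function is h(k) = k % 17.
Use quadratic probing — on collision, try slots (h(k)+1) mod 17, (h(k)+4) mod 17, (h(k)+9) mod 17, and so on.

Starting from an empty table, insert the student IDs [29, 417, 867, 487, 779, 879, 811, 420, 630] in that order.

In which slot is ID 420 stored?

4

29: h=12 → slot 12
417: h=9 → slot 9
867: h=0 → slot 0
487: h=11 → slot 11
779: h=14 → slot 14
879: h=12, probe 12,13 → slot 13
811: h=12, probe 12,13,16 → slot 16
420: h=12, probe 12,13,16,4 → slot 4
630: h=1 → slot 1
Table: [867, 630, ∅, ∅, 420, ∅, ∅, ∅, ∅, 417, ∅, 487, 29, 879, 779, ∅, 811]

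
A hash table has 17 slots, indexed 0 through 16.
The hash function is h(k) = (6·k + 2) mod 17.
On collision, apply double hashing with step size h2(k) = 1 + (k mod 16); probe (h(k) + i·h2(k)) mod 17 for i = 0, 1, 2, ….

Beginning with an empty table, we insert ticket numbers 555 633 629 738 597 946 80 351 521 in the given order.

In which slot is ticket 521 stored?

13

555 hashes to 0; slot 0 is free → place at 0.
633 hashes to 9; slot 9 is free → place at 9.
629 hashes to 2; slot 2 is free → place at 2.
738 hashes to 10; slot 10 is free → place at 10.
597 hashes to 14; slot 14 is free → place at 14.
946 hashes to 0, h2=3; 0 taken → place at 3.
80 hashes to 6; slot 6 is free → place at 6.
351 hashes to 0, h2=16; 0 taken → place at 16.
521 hashes to 0, h2=10; 0,10,3 taken → place at 13.
Table: [555, ., 629, 946, ., ., 80, ., ., 633, 738, ., ., 521, 597, ., 351]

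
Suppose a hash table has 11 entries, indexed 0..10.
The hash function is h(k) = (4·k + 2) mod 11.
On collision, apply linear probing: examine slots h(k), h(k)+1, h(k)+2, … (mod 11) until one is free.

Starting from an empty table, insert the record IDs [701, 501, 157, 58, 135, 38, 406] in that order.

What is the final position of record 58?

701: h=1 => slot 1
501: h=4 => slot 4
157: h=3 => slot 3
58: h=3, probe 3,4,5 => slot 5
135: h=3, probe 3,4,5,6 => slot 6
38: h=0 => slot 0
406: h=9 => slot 9
Table: [38, 701, -, 157, 501, 58, 135, -, -, 406, -]

5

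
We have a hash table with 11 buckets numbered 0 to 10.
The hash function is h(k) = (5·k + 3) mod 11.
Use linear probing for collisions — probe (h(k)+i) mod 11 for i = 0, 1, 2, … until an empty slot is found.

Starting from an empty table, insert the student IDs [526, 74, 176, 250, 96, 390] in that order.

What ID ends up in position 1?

96

526 hashes to 4; slot 4 is free → place at 4.
74 hashes to 10; slot 10 is free → place at 10.
176 hashes to 3; slot 3 is free → place at 3.
250 hashes to 10; 10 taken → place at 0.
96 hashes to 10; 10,0 taken → place at 1.
390 hashes to 6; slot 6 is free → place at 6.
Table: [250, 96, _, 176, 526, _, 390, _, _, _, 74]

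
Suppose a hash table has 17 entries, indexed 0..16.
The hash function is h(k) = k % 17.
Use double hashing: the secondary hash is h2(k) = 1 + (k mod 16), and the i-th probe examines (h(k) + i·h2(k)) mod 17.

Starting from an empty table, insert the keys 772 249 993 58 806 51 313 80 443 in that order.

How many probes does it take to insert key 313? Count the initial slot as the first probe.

3

Insert 772: h=7, slot 7 empty -> index 7.
Insert 249: h=11, slot 11 empty -> index 11.
Insert 993: h=7, h2=2, slot 7 occupied -> index 9.
Insert 58: h=7, h2=11, slot 7 occupied -> index 1.
Insert 806: h=7, h2=7, slot 7 occupied -> index 14.
Insert 51: h=0, slot 0 empty -> index 0.
Insert 313: h=7, h2=10, slots 7,0 occupied -> index 10.
Insert 80: h=12, slot 12 empty -> index 12.
Insert 443: h=1, h2=12, slot 1 occupied -> index 13.
Table: [51, 58, ., ., ., ., ., 772, ., 993, 313, 249, 80, 443, 806, ., .]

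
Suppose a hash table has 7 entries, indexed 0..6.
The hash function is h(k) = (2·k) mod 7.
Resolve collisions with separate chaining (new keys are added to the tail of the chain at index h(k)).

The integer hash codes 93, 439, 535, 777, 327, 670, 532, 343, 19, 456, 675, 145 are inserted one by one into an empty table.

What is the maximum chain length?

5

Insert 93: h=4, bucket 4 empty -> new chain.
Insert 439: h=3, bucket 3 empty -> new chain.
Insert 535: h=6, bucket 6 empty -> new chain.
Insert 777: h=0, bucket 0 empty -> new chain.
Insert 327: h=3, bucket 3 nonempty -> append to chain.
Insert 670: h=3, bucket 3 nonempty -> append to chain.
Insert 532: h=0, bucket 0 nonempty -> append to chain.
Insert 343: h=0, bucket 0 nonempty -> append to chain.
Insert 19: h=3, bucket 3 nonempty -> append to chain.
Insert 456: h=2, bucket 2 empty -> new chain.
Insert 675: h=6, bucket 6 nonempty -> append to chain.
Insert 145: h=3, bucket 3 nonempty -> append to chain.
Final buckets:
0: 777 -> 532 -> 343
1: -
2: 456
3: 439 -> 327 -> 670 -> 19 -> 145
4: 93
5: -
6: 535 -> 675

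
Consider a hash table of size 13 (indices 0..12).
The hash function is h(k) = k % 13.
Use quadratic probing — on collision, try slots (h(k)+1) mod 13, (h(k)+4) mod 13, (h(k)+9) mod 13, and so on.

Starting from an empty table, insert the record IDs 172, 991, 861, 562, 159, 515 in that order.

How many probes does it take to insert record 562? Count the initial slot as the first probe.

4

172 hashes to 3; slot 3 is free => place at 3.
991 hashes to 3; 3 taken => place at 4.
861 hashes to 3; 3,4 taken => place at 7.
562 hashes to 3; 3,4,7 taken => place at 12.
159 hashes to 3; 3,4,7,12 taken => place at 6.
515 hashes to 8; slot 8 is free => place at 8.
Table: [—, —, —, 172, 991, —, 159, 861, 515, —, —, —, 562]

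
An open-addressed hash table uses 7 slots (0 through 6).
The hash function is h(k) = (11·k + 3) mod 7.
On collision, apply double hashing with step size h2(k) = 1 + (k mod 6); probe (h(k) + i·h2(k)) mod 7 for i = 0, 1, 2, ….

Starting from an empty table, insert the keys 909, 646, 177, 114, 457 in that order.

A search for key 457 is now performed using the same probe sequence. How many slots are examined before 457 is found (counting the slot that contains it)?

4

909 hashes to 6; slot 6 is free => place at 6.
646 hashes to 4; slot 4 is free => place at 4.
177 hashes to 4, h2=4; 4 taken => place at 1.
114 hashes to 4, h2=1; 4 taken => place at 5.
457 hashes to 4, h2=2; 4,6,1 taken => place at 3.
Table: [., 177, ., 457, 646, 114, 909]
Lookup 457: h=4, h2=2, probe 4,6,1,3 → found at 3.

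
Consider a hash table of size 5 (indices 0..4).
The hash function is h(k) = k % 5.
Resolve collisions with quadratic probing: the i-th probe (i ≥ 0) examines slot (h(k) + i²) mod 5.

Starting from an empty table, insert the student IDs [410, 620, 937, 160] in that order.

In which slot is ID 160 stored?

4

410 hashes to 0; slot 0 is free → place at 0.
620 hashes to 0; 0 taken → place at 1.
937 hashes to 2; slot 2 is free → place at 2.
160 hashes to 0; 0,1 taken → place at 4.
Table: [410, 620, 937, —, 160]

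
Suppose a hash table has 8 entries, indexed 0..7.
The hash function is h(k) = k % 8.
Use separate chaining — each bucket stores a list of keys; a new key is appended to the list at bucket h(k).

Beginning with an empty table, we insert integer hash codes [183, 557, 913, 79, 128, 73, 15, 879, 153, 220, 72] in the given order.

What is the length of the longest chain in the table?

183 → bucket 7
557 → bucket 5
913 → bucket 1
79 → bucket 7 (collision)
128 → bucket 0
73 → bucket 1 (collision)
15 → bucket 7 (collision)
879 → bucket 7 (collision)
153 → bucket 1 (collision)
220 → bucket 4
72 → bucket 0 (collision)
Final buckets:
0: 128 -> 72
1: 913 -> 73 -> 153
2: _
3: _
4: 220
5: 557
6: _
7: 183 -> 79 -> 15 -> 879

4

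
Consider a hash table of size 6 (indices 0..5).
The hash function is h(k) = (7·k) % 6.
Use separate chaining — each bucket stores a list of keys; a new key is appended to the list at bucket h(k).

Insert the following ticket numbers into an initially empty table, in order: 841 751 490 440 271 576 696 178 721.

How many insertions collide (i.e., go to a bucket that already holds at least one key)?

841 -> bucket 1
751 -> bucket 1 (collision)
490 -> bucket 4
440 -> bucket 2
271 -> bucket 1 (collision)
576 -> bucket 0
696 -> bucket 0 (collision)
178 -> bucket 4 (collision)
721 -> bucket 1 (collision)
Final buckets:
0: 576 -> 696
1: 841 -> 751 -> 271 -> 721
2: 440
3: ∅
4: 490 -> 178
5: ∅

5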